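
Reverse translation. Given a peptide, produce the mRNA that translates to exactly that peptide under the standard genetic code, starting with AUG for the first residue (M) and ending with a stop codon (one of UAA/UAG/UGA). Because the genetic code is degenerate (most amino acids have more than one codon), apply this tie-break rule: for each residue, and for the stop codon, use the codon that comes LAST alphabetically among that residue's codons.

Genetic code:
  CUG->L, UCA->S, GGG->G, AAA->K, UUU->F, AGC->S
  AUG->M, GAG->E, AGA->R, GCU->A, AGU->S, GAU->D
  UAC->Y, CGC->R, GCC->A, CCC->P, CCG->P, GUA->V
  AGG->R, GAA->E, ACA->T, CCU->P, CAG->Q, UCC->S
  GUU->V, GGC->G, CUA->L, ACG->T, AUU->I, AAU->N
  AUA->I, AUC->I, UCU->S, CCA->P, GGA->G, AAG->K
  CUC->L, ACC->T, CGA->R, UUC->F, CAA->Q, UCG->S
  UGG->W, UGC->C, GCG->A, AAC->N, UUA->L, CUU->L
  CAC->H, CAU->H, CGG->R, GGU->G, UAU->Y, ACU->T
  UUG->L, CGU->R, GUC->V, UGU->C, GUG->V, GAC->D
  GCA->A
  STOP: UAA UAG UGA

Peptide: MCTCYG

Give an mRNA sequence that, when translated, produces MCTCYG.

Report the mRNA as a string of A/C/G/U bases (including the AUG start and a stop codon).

residue 1: M -> AUG (start codon)
residue 2: C codons sorted = UGC,UGU -> pick last = UGU
residue 3: T codons sorted = ACA,ACC,ACG,ACU -> pick last = ACU
residue 4: C codons sorted = UGC,UGU -> pick last = UGU
residue 5: Y codons sorted = UAC,UAU -> pick last = UAU
residue 6: G codons sorted = GGA,GGC,GGG,GGU -> pick last = GGU
terminator: stop codons sorted = UAA,UAG,UGA -> pick last = UGA

Answer: mRNA: AUGUGUACUUGUUAUGGUUGA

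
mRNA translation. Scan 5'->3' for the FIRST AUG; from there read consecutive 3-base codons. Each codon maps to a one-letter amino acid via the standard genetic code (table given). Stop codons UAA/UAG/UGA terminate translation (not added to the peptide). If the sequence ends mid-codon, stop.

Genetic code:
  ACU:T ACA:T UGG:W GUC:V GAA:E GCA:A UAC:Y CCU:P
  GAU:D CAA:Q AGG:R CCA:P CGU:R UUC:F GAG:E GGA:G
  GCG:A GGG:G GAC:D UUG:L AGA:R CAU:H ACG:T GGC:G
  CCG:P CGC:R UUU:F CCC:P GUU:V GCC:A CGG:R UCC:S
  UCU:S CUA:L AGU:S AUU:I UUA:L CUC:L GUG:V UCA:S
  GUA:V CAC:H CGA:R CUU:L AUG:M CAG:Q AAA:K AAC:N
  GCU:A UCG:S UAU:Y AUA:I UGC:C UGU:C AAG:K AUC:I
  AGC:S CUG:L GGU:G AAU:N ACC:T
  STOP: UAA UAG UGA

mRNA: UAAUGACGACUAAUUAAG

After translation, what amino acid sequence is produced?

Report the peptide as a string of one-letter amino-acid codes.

Answer: MTTN

Derivation:
start AUG at pos 2
pos 2: AUG -> M; peptide=M
pos 5: ACG -> T; peptide=MT
pos 8: ACU -> T; peptide=MTT
pos 11: AAU -> N; peptide=MTTN
pos 14: UAA -> STOP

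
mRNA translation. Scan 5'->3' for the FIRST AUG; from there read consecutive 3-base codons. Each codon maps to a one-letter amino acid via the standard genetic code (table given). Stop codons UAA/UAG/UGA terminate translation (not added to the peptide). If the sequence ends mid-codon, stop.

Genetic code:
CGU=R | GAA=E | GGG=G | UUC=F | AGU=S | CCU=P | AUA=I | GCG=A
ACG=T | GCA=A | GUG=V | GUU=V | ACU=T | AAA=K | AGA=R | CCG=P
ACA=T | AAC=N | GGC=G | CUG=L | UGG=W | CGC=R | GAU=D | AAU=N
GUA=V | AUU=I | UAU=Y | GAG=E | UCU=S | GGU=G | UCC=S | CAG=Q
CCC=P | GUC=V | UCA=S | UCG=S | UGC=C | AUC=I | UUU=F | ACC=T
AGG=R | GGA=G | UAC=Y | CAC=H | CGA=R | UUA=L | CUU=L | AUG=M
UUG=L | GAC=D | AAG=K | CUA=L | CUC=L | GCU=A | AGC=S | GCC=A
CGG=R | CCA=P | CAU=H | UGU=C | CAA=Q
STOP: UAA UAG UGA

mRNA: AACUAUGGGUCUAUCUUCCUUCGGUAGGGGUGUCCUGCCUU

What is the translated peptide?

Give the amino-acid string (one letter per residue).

Answer: MGLSSFGRGVLP

Derivation:
start AUG at pos 4
pos 4: AUG -> M; peptide=M
pos 7: GGU -> G; peptide=MG
pos 10: CUA -> L; peptide=MGL
pos 13: UCU -> S; peptide=MGLS
pos 16: UCC -> S; peptide=MGLSS
pos 19: UUC -> F; peptide=MGLSSF
pos 22: GGU -> G; peptide=MGLSSFG
pos 25: AGG -> R; peptide=MGLSSFGR
pos 28: GGU -> G; peptide=MGLSSFGRG
pos 31: GUC -> V; peptide=MGLSSFGRGV
pos 34: CUG -> L; peptide=MGLSSFGRGVL
pos 37: CCU -> P; peptide=MGLSSFGRGVLP
pos 40: only 1 nt remain (<3), stop (end of mRNA)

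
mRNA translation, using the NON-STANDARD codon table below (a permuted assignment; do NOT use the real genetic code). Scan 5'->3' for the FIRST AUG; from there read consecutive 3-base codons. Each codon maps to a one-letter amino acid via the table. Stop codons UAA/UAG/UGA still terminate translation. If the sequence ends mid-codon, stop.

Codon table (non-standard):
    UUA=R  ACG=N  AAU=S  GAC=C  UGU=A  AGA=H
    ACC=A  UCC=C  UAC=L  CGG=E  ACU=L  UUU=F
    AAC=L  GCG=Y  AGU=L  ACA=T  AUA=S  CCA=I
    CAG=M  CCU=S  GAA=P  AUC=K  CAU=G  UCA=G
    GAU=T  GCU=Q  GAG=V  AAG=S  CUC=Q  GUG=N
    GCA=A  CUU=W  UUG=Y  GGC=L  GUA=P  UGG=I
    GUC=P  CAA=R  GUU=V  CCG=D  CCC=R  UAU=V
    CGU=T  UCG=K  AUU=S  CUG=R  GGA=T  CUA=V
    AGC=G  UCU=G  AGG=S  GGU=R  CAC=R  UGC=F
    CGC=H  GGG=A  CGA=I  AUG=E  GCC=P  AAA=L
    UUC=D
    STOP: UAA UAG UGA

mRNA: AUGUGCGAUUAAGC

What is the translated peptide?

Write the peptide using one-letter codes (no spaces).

start AUG at pos 0
pos 0: AUG -> E; peptide=E
pos 3: UGC -> F; peptide=EF
pos 6: GAU -> T; peptide=EFT
pos 9: UAA -> STOP

Answer: EFT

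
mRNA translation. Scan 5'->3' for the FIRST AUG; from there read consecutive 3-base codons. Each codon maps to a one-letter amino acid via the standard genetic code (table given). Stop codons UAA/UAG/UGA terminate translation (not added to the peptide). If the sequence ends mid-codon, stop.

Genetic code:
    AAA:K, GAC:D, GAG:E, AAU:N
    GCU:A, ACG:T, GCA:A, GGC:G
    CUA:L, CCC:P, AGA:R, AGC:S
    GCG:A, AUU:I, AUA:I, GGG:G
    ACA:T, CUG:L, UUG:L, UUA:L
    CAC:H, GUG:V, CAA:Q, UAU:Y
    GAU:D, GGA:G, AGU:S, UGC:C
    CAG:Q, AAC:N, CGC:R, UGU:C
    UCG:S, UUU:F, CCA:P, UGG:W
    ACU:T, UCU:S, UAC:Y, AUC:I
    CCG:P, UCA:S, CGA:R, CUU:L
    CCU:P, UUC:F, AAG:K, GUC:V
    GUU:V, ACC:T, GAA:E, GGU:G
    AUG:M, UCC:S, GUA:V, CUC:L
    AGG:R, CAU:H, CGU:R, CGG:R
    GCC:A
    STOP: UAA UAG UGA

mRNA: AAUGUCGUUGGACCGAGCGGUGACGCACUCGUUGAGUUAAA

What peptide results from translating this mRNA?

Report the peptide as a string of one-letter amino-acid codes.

Answer: MSLDRAVTHSLS

Derivation:
start AUG at pos 1
pos 1: AUG -> M; peptide=M
pos 4: UCG -> S; peptide=MS
pos 7: UUG -> L; peptide=MSL
pos 10: GAC -> D; peptide=MSLD
pos 13: CGA -> R; peptide=MSLDR
pos 16: GCG -> A; peptide=MSLDRA
pos 19: GUG -> V; peptide=MSLDRAV
pos 22: ACG -> T; peptide=MSLDRAVT
pos 25: CAC -> H; peptide=MSLDRAVTH
pos 28: UCG -> S; peptide=MSLDRAVTHS
pos 31: UUG -> L; peptide=MSLDRAVTHSL
pos 34: AGU -> S; peptide=MSLDRAVTHSLS
pos 37: UAA -> STOP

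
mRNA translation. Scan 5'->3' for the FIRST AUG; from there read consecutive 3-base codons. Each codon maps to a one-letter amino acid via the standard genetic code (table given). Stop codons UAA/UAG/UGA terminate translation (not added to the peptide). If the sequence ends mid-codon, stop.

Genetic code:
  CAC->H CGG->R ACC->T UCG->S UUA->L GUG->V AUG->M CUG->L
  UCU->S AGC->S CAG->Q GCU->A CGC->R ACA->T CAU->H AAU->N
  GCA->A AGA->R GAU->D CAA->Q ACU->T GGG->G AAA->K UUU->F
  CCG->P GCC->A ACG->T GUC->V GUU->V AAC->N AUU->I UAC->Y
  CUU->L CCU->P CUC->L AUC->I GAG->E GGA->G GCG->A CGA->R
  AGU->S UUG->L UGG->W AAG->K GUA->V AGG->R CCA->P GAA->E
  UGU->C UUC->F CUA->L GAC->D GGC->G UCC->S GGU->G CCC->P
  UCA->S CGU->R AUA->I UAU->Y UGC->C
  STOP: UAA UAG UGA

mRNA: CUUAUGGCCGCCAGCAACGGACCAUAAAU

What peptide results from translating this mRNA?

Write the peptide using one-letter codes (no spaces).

start AUG at pos 3
pos 3: AUG -> M; peptide=M
pos 6: GCC -> A; peptide=MA
pos 9: GCC -> A; peptide=MAA
pos 12: AGC -> S; peptide=MAAS
pos 15: AAC -> N; peptide=MAASN
pos 18: GGA -> G; peptide=MAASNG
pos 21: CCA -> P; peptide=MAASNGP
pos 24: UAA -> STOP

Answer: MAASNGP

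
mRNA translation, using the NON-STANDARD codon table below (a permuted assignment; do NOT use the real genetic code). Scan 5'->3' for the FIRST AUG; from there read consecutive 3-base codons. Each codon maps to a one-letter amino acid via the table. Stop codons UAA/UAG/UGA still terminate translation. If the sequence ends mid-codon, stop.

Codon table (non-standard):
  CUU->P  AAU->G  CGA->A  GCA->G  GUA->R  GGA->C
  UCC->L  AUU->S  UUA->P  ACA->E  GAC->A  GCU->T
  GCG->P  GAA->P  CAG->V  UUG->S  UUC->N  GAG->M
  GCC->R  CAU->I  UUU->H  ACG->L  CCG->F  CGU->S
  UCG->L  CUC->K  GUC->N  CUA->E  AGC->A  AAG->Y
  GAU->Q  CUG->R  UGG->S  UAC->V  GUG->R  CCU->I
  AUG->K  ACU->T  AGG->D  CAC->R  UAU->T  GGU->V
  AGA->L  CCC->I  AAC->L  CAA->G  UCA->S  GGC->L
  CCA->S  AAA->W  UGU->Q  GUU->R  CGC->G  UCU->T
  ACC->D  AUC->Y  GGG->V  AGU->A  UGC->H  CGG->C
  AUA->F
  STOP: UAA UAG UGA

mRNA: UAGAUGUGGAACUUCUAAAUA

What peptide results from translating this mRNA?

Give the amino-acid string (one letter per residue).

start AUG at pos 3
pos 3: AUG -> K; peptide=K
pos 6: UGG -> S; peptide=KS
pos 9: AAC -> L; peptide=KSL
pos 12: UUC -> N; peptide=KSLN
pos 15: UAA -> STOP

Answer: KSLN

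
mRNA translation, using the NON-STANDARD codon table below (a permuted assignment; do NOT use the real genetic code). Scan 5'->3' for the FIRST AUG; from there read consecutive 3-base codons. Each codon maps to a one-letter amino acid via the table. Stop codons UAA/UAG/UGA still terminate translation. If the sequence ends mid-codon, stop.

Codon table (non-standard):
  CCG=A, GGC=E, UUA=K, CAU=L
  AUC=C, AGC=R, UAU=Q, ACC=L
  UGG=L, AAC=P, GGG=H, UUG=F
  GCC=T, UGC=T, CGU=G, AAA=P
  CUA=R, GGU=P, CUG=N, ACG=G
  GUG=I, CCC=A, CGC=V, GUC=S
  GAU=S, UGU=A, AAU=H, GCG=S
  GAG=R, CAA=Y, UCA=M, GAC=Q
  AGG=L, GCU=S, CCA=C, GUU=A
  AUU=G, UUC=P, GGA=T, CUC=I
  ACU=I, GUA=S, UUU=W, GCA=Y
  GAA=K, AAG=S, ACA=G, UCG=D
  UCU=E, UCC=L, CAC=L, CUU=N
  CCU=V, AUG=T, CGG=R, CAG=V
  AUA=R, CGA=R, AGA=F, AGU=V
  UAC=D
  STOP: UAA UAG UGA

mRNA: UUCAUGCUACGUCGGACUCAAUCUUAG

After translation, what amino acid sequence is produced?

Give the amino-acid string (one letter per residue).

Answer: TRGRIYE

Derivation:
start AUG at pos 3
pos 3: AUG -> T; peptide=T
pos 6: CUA -> R; peptide=TR
pos 9: CGU -> G; peptide=TRG
pos 12: CGG -> R; peptide=TRGR
pos 15: ACU -> I; peptide=TRGRI
pos 18: CAA -> Y; peptide=TRGRIY
pos 21: UCU -> E; peptide=TRGRIYE
pos 24: UAG -> STOP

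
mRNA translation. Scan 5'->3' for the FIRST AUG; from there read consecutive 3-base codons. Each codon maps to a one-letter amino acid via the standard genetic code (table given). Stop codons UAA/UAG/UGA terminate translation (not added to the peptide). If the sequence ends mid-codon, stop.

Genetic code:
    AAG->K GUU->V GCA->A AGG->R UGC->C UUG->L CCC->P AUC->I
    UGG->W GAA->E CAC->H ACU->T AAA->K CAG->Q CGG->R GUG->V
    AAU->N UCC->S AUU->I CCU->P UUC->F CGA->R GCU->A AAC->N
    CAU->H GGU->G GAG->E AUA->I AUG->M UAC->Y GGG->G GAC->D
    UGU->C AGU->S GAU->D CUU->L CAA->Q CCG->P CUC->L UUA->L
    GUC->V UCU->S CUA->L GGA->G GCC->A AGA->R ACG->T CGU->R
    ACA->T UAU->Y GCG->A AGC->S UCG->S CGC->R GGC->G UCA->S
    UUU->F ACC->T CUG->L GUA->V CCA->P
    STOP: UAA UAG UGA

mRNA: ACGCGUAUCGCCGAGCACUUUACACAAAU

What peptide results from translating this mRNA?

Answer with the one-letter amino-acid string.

Answer: (empty: no AUG start codon)

Derivation:
no AUG start codon found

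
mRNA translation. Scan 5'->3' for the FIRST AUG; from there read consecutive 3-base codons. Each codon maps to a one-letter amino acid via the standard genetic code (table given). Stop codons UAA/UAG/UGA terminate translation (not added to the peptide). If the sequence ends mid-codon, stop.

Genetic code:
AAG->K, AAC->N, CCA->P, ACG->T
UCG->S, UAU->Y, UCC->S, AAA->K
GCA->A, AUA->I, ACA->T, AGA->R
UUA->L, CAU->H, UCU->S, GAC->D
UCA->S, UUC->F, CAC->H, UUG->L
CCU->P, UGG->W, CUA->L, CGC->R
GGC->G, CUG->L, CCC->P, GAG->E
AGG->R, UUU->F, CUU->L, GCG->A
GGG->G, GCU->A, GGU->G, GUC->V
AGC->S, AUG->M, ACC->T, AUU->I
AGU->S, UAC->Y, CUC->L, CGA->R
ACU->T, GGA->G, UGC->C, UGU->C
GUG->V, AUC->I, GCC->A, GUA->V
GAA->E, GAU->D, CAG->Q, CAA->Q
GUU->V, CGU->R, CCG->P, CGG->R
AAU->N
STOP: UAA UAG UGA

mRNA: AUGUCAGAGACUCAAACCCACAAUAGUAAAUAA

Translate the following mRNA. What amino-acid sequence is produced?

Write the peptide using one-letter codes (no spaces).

start AUG at pos 0
pos 0: AUG -> M; peptide=M
pos 3: UCA -> S; peptide=MS
pos 6: GAG -> E; peptide=MSE
pos 9: ACU -> T; peptide=MSET
pos 12: CAA -> Q; peptide=MSETQ
pos 15: ACC -> T; peptide=MSETQT
pos 18: CAC -> H; peptide=MSETQTH
pos 21: AAU -> N; peptide=MSETQTHN
pos 24: AGU -> S; peptide=MSETQTHNS
pos 27: AAA -> K; peptide=MSETQTHNSK
pos 30: UAA -> STOP

Answer: MSETQTHNSK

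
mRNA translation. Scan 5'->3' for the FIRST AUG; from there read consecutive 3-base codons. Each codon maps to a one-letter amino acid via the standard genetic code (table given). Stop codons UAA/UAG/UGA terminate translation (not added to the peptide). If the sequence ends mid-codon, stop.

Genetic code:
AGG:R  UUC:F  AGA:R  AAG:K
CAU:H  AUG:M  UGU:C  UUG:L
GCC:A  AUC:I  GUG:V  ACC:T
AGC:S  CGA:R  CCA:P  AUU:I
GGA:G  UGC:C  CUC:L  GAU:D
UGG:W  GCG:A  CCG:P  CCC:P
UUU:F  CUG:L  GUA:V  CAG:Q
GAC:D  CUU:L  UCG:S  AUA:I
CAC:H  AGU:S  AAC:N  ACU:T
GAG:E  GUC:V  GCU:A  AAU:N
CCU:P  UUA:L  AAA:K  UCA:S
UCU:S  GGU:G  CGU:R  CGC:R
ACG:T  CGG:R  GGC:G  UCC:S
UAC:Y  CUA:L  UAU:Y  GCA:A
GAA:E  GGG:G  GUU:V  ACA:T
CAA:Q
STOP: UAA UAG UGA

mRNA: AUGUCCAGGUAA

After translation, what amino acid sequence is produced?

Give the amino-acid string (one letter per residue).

Answer: MSR

Derivation:
start AUG at pos 0
pos 0: AUG -> M; peptide=M
pos 3: UCC -> S; peptide=MS
pos 6: AGG -> R; peptide=MSR
pos 9: UAA -> STOP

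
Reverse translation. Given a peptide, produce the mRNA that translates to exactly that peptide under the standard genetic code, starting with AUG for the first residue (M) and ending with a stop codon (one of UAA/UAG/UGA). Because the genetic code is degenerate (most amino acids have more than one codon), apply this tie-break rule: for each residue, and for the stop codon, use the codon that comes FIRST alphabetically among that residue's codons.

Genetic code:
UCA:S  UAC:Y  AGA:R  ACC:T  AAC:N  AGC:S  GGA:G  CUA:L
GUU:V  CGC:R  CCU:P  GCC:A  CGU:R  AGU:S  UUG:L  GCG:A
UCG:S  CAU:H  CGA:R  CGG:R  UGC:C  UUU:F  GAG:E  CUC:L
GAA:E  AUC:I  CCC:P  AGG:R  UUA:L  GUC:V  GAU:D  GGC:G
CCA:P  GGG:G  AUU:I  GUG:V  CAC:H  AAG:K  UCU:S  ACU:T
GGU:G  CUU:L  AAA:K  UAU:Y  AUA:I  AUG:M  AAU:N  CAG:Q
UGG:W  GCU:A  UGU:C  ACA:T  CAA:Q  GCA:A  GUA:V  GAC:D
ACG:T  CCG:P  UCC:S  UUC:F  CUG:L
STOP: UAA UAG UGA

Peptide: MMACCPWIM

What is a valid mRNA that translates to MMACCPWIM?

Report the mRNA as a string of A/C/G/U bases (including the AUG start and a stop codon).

residue 1: M -> AUG (start codon)
residue 2: M -> AUG (only codon)
residue 3: A codons sorted = GCA,GCC,GCG,GCU -> pick first = GCA
residue 4: C codons sorted = UGC,UGU -> pick first = UGC
residue 5: C codons sorted = UGC,UGU -> pick first = UGC
residue 6: P codons sorted = CCA,CCC,CCG,CCU -> pick first = CCA
residue 7: W -> UGG (only codon)
residue 8: I codons sorted = AUA,AUC,AUU -> pick first = AUA
residue 9: M -> AUG (only codon)
terminator: stop codons sorted = UAA,UAG,UGA -> pick first = UAA

Answer: mRNA: AUGAUGGCAUGCUGCCCAUGGAUAAUGUAA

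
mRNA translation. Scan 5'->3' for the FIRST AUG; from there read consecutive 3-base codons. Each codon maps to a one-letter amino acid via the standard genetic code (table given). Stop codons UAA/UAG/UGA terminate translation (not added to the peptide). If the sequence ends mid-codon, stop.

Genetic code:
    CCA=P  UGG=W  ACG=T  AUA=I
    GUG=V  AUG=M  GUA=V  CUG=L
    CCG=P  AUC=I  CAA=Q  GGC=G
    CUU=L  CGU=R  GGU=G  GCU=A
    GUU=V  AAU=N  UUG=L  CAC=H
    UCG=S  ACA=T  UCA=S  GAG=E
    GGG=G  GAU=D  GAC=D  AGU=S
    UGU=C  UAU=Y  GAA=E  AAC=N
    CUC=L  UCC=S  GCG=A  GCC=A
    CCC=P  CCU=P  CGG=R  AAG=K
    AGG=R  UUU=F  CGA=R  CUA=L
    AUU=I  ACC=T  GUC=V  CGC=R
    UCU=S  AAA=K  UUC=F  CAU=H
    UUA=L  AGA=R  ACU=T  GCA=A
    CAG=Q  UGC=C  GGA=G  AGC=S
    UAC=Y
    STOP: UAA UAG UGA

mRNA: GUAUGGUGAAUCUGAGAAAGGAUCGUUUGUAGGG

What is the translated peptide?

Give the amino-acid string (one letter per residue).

start AUG at pos 2
pos 2: AUG -> M; peptide=M
pos 5: GUG -> V; peptide=MV
pos 8: AAU -> N; peptide=MVN
pos 11: CUG -> L; peptide=MVNL
pos 14: AGA -> R; peptide=MVNLR
pos 17: AAG -> K; peptide=MVNLRK
pos 20: GAU -> D; peptide=MVNLRKD
pos 23: CGU -> R; peptide=MVNLRKDR
pos 26: UUG -> L; peptide=MVNLRKDRL
pos 29: UAG -> STOP

Answer: MVNLRKDRL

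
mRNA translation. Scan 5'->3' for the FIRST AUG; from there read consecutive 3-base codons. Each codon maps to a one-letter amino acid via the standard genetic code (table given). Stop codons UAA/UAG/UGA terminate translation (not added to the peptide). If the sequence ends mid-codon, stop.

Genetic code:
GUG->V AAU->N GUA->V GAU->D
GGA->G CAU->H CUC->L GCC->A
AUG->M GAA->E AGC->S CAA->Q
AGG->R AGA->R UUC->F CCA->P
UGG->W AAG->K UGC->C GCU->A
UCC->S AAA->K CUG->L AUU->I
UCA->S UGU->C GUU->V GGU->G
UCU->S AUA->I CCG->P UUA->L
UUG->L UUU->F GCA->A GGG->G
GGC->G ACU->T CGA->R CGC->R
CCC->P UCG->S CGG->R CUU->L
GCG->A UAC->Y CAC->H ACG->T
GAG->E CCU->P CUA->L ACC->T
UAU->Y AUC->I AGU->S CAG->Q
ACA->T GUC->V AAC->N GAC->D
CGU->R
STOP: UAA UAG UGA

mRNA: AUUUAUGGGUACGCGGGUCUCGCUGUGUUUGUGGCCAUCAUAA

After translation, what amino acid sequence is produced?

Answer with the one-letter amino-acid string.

Answer: MGTRVSLCLWPS

Derivation:
start AUG at pos 4
pos 4: AUG -> M; peptide=M
pos 7: GGU -> G; peptide=MG
pos 10: ACG -> T; peptide=MGT
pos 13: CGG -> R; peptide=MGTR
pos 16: GUC -> V; peptide=MGTRV
pos 19: UCG -> S; peptide=MGTRVS
pos 22: CUG -> L; peptide=MGTRVSL
pos 25: UGU -> C; peptide=MGTRVSLC
pos 28: UUG -> L; peptide=MGTRVSLCL
pos 31: UGG -> W; peptide=MGTRVSLCLW
pos 34: CCA -> P; peptide=MGTRVSLCLWP
pos 37: UCA -> S; peptide=MGTRVSLCLWPS
pos 40: UAA -> STOP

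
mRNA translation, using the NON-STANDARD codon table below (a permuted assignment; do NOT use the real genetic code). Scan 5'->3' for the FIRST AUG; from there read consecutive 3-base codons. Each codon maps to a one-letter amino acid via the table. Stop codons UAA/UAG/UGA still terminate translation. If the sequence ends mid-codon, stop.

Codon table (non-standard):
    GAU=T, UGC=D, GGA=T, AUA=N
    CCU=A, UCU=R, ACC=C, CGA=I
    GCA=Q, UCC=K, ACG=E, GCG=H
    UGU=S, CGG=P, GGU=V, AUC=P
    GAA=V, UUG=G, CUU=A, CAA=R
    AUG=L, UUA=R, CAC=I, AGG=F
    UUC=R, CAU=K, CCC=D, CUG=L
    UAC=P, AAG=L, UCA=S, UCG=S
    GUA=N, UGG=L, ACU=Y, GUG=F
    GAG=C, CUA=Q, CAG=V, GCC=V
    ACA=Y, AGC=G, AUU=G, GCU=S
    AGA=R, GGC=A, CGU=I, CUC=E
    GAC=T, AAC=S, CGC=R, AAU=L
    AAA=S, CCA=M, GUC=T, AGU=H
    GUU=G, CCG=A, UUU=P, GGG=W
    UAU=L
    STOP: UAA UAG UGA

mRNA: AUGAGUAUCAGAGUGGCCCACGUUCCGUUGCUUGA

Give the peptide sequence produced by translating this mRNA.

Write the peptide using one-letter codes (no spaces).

start AUG at pos 0
pos 0: AUG -> L; peptide=L
pos 3: AGU -> H; peptide=LH
pos 6: AUC -> P; peptide=LHP
pos 9: AGA -> R; peptide=LHPR
pos 12: GUG -> F; peptide=LHPRF
pos 15: GCC -> V; peptide=LHPRFV
pos 18: CAC -> I; peptide=LHPRFVI
pos 21: GUU -> G; peptide=LHPRFVIG
pos 24: CCG -> A; peptide=LHPRFVIGA
pos 27: UUG -> G; peptide=LHPRFVIGAG
pos 30: CUU -> A; peptide=LHPRFVIGAGA
pos 33: only 2 nt remain (<3), stop (end of mRNA)

Answer: LHPRFVIGAGA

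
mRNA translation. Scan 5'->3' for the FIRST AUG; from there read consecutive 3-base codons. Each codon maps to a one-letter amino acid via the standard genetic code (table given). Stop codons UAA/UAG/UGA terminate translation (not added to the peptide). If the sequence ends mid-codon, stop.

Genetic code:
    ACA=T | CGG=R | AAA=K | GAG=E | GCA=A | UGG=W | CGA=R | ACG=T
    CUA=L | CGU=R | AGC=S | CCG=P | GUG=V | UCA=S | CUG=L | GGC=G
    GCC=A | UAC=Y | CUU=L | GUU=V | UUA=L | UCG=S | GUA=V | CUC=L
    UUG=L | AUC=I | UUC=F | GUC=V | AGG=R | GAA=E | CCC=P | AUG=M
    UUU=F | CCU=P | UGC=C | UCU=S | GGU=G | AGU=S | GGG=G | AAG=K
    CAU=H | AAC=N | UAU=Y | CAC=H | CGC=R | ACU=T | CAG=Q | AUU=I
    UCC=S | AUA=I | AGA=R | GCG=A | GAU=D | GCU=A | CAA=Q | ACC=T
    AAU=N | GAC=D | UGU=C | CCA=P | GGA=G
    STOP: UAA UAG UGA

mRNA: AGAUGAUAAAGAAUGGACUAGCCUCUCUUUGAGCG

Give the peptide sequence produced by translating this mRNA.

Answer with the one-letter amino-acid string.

Answer: MIKNGLASL

Derivation:
start AUG at pos 2
pos 2: AUG -> M; peptide=M
pos 5: AUA -> I; peptide=MI
pos 8: AAG -> K; peptide=MIK
pos 11: AAU -> N; peptide=MIKN
pos 14: GGA -> G; peptide=MIKNG
pos 17: CUA -> L; peptide=MIKNGL
pos 20: GCC -> A; peptide=MIKNGLA
pos 23: UCU -> S; peptide=MIKNGLAS
pos 26: CUU -> L; peptide=MIKNGLASL
pos 29: UGA -> STOP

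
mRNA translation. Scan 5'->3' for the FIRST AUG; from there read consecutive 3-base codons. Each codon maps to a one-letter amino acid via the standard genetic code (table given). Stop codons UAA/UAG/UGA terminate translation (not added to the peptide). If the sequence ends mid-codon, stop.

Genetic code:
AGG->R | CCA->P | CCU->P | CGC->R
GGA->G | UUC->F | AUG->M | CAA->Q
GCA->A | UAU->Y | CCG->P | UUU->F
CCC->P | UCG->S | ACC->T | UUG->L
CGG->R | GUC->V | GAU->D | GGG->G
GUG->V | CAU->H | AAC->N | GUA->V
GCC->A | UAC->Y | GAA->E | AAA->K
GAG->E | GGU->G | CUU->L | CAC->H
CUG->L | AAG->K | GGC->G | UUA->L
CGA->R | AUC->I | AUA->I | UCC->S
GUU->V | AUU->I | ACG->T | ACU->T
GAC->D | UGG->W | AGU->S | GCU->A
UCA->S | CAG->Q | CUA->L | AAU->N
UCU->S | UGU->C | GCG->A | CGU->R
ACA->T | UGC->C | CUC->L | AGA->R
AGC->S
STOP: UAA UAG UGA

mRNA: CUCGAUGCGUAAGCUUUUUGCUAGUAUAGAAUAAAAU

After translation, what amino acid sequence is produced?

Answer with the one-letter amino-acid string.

Answer: MRKLFASIE

Derivation:
start AUG at pos 4
pos 4: AUG -> M; peptide=M
pos 7: CGU -> R; peptide=MR
pos 10: AAG -> K; peptide=MRK
pos 13: CUU -> L; peptide=MRKL
pos 16: UUU -> F; peptide=MRKLF
pos 19: GCU -> A; peptide=MRKLFA
pos 22: AGU -> S; peptide=MRKLFAS
pos 25: AUA -> I; peptide=MRKLFASI
pos 28: GAA -> E; peptide=MRKLFASIE
pos 31: UAA -> STOP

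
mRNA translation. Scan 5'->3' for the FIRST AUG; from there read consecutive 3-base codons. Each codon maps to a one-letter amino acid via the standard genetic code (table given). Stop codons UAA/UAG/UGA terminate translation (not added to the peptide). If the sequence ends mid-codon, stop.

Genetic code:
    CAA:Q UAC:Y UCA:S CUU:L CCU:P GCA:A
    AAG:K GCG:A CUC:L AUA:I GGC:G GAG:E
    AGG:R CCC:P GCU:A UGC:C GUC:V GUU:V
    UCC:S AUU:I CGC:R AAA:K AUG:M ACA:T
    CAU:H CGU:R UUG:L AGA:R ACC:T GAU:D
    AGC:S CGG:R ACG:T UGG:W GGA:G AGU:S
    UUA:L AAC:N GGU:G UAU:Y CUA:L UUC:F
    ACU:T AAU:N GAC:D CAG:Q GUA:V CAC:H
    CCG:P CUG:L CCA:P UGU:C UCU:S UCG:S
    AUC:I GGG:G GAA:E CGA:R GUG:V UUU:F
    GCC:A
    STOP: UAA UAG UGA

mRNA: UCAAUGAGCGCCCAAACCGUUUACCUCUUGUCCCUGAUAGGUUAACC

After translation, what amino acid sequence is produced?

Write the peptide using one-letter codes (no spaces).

start AUG at pos 3
pos 3: AUG -> M; peptide=M
pos 6: AGC -> S; peptide=MS
pos 9: GCC -> A; peptide=MSA
pos 12: CAA -> Q; peptide=MSAQ
pos 15: ACC -> T; peptide=MSAQT
pos 18: GUU -> V; peptide=MSAQTV
pos 21: UAC -> Y; peptide=MSAQTVY
pos 24: CUC -> L; peptide=MSAQTVYL
pos 27: UUG -> L; peptide=MSAQTVYLL
pos 30: UCC -> S; peptide=MSAQTVYLLS
pos 33: CUG -> L; peptide=MSAQTVYLLSL
pos 36: AUA -> I; peptide=MSAQTVYLLSLI
pos 39: GGU -> G; peptide=MSAQTVYLLSLIG
pos 42: UAA -> STOP

Answer: MSAQTVYLLSLIG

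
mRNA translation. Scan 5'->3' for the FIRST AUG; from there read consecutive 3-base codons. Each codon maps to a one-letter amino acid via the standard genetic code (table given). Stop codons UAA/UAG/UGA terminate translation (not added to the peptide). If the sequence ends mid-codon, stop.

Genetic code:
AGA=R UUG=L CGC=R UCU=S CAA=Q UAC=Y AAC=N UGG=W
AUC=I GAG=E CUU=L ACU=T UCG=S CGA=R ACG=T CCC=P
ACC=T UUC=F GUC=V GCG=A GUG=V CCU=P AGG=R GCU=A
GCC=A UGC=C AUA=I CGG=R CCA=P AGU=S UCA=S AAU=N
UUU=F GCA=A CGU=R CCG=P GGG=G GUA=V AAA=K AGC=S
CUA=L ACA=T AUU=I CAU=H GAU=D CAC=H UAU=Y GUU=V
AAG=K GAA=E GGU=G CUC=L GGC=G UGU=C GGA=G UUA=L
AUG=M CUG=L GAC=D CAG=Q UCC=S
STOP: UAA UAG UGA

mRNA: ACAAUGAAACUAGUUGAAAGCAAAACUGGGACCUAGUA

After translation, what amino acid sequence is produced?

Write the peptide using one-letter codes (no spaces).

Answer: MKLVESKTGT

Derivation:
start AUG at pos 3
pos 3: AUG -> M; peptide=M
pos 6: AAA -> K; peptide=MK
pos 9: CUA -> L; peptide=MKL
pos 12: GUU -> V; peptide=MKLV
pos 15: GAA -> E; peptide=MKLVE
pos 18: AGC -> S; peptide=MKLVES
pos 21: AAA -> K; peptide=MKLVESK
pos 24: ACU -> T; peptide=MKLVESKT
pos 27: GGG -> G; peptide=MKLVESKTG
pos 30: ACC -> T; peptide=MKLVESKTGT
pos 33: UAG -> STOP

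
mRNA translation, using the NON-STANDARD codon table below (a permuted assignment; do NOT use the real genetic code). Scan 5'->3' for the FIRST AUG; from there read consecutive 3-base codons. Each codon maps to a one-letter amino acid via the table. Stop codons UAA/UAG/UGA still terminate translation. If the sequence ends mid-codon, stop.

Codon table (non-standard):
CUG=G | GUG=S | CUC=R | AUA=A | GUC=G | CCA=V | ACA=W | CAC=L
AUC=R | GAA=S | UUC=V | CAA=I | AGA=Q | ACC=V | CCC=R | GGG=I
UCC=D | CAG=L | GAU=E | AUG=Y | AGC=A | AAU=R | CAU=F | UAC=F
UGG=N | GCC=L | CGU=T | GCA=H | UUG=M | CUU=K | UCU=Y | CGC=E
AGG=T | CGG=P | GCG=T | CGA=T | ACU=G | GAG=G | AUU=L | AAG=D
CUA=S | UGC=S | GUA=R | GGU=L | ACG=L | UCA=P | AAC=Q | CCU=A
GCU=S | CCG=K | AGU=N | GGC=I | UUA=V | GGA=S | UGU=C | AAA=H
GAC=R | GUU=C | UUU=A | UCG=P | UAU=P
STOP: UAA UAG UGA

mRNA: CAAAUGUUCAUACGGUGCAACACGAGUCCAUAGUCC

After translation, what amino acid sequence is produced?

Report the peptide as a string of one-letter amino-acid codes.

Answer: YVAPSQLNV

Derivation:
start AUG at pos 3
pos 3: AUG -> Y; peptide=Y
pos 6: UUC -> V; peptide=YV
pos 9: AUA -> A; peptide=YVA
pos 12: CGG -> P; peptide=YVAP
pos 15: UGC -> S; peptide=YVAPS
pos 18: AAC -> Q; peptide=YVAPSQ
pos 21: ACG -> L; peptide=YVAPSQL
pos 24: AGU -> N; peptide=YVAPSQLN
pos 27: CCA -> V; peptide=YVAPSQLNV
pos 30: UAG -> STOP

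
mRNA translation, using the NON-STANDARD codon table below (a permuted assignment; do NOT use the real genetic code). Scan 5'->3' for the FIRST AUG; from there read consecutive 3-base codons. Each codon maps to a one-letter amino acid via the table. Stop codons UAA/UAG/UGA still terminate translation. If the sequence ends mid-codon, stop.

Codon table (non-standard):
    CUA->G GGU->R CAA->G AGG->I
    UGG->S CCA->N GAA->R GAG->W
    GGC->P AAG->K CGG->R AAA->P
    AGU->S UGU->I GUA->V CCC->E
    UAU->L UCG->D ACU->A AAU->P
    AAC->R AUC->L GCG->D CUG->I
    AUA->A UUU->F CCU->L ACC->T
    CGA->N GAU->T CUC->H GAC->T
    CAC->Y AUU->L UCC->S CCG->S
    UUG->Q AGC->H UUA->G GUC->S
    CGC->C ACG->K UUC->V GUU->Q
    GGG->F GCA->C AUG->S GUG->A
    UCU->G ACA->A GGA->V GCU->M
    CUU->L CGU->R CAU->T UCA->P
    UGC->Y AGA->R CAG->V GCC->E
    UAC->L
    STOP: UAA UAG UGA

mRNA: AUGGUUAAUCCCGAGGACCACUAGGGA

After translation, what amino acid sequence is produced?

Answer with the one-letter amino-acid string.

Answer: SQPEWTY

Derivation:
start AUG at pos 0
pos 0: AUG -> S; peptide=S
pos 3: GUU -> Q; peptide=SQ
pos 6: AAU -> P; peptide=SQP
pos 9: CCC -> E; peptide=SQPE
pos 12: GAG -> W; peptide=SQPEW
pos 15: GAC -> T; peptide=SQPEWT
pos 18: CAC -> Y; peptide=SQPEWTY
pos 21: UAG -> STOP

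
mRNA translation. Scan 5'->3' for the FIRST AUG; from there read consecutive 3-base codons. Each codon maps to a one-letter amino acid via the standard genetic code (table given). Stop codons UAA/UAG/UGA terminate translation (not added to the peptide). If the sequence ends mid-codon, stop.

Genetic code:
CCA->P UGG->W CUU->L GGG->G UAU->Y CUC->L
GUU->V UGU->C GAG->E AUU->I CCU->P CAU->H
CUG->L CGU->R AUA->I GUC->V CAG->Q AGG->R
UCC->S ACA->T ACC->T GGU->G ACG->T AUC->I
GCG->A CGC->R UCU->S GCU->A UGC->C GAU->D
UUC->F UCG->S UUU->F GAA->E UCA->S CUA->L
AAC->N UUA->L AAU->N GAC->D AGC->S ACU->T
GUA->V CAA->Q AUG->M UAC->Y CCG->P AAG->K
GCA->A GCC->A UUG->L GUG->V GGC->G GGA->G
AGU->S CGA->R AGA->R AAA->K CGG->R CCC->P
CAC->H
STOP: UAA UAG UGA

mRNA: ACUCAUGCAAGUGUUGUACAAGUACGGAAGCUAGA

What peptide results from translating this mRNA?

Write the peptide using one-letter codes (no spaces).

Answer: MQVLYKYGS

Derivation:
start AUG at pos 4
pos 4: AUG -> M; peptide=M
pos 7: CAA -> Q; peptide=MQ
pos 10: GUG -> V; peptide=MQV
pos 13: UUG -> L; peptide=MQVL
pos 16: UAC -> Y; peptide=MQVLY
pos 19: AAG -> K; peptide=MQVLYK
pos 22: UAC -> Y; peptide=MQVLYKY
pos 25: GGA -> G; peptide=MQVLYKYG
pos 28: AGC -> S; peptide=MQVLYKYGS
pos 31: UAG -> STOP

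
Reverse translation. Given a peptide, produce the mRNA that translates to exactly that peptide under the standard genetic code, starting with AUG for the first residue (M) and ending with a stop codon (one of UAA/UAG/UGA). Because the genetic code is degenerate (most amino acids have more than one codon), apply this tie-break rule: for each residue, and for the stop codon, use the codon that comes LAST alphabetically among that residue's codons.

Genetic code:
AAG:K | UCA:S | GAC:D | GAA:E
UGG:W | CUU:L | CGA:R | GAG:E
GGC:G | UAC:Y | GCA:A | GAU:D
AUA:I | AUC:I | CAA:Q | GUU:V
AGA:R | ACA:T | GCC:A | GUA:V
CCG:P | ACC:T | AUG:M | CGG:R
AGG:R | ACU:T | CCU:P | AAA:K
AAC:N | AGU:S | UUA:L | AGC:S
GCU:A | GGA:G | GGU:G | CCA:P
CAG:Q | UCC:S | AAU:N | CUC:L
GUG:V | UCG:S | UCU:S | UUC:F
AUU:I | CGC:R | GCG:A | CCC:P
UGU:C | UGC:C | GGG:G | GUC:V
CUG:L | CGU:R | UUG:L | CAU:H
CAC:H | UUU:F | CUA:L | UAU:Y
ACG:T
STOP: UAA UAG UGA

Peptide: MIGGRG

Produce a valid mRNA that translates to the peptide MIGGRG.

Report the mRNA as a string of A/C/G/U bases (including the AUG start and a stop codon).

residue 1: M -> AUG (start codon)
residue 2: I codons sorted = AUA,AUC,AUU -> pick last = AUU
residue 3: G codons sorted = GGA,GGC,GGG,GGU -> pick last = GGU
residue 4: G codons sorted = GGA,GGC,GGG,GGU -> pick last = GGU
residue 5: R codons sorted = AGA,AGG,CGA,CGC,CGG,CGU -> pick last = CGU
residue 6: G codons sorted = GGA,GGC,GGG,GGU -> pick last = GGU
terminator: stop codons sorted = UAA,UAG,UGA -> pick last = UGA

Answer: mRNA: AUGAUUGGUGGUCGUGGUUGA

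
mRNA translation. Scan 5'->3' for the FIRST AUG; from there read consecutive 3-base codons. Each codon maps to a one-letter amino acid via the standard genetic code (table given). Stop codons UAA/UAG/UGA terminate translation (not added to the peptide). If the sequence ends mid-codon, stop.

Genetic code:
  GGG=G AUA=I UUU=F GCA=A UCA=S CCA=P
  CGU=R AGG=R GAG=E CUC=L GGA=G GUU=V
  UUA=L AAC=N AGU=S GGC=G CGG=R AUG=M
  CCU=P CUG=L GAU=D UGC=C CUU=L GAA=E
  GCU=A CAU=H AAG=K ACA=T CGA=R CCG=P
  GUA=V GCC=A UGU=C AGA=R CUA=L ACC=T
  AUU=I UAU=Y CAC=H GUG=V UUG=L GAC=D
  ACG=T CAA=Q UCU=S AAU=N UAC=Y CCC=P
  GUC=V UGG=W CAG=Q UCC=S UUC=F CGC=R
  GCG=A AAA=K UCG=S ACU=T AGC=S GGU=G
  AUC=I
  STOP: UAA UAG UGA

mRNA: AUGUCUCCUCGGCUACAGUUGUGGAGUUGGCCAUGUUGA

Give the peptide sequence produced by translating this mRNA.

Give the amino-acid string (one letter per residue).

Answer: MSPRLQLWSWPC

Derivation:
start AUG at pos 0
pos 0: AUG -> M; peptide=M
pos 3: UCU -> S; peptide=MS
pos 6: CCU -> P; peptide=MSP
pos 9: CGG -> R; peptide=MSPR
pos 12: CUA -> L; peptide=MSPRL
pos 15: CAG -> Q; peptide=MSPRLQ
pos 18: UUG -> L; peptide=MSPRLQL
pos 21: UGG -> W; peptide=MSPRLQLW
pos 24: AGU -> S; peptide=MSPRLQLWS
pos 27: UGG -> W; peptide=MSPRLQLWSW
pos 30: CCA -> P; peptide=MSPRLQLWSWP
pos 33: UGU -> C; peptide=MSPRLQLWSWPC
pos 36: UGA -> STOP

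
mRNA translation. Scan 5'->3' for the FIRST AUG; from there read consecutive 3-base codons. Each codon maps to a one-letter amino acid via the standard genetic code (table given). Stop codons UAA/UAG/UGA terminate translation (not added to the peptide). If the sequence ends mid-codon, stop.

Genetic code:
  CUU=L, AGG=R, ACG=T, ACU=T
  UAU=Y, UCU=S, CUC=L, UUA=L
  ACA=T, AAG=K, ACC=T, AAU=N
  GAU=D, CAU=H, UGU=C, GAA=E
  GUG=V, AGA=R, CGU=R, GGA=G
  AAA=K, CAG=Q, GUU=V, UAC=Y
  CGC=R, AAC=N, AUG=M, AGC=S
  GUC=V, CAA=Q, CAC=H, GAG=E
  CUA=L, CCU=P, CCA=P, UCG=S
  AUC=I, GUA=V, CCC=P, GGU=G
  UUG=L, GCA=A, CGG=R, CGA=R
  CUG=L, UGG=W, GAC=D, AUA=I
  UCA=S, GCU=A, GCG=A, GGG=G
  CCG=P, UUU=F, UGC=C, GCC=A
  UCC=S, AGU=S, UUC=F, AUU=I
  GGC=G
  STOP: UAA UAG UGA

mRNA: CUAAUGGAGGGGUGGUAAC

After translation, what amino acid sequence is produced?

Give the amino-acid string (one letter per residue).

start AUG at pos 3
pos 3: AUG -> M; peptide=M
pos 6: GAG -> E; peptide=ME
pos 9: GGG -> G; peptide=MEG
pos 12: UGG -> W; peptide=MEGW
pos 15: UAA -> STOP

Answer: MEGW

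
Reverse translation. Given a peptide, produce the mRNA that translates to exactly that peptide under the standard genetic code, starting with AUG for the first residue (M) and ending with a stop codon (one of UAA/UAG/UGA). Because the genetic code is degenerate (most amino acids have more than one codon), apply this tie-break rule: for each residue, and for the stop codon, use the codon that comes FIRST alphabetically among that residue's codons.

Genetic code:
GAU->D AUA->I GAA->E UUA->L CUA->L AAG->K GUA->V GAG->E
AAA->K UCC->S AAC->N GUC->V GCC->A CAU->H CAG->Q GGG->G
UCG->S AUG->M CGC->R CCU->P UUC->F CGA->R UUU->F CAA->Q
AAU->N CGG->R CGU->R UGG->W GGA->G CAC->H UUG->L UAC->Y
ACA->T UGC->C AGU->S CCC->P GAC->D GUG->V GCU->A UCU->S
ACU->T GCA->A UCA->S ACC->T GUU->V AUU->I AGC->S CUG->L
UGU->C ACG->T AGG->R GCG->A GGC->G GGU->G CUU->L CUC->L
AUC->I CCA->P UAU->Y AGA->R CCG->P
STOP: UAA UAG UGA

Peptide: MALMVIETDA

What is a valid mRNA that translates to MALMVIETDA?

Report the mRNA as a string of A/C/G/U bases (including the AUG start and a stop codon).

residue 1: M -> AUG (start codon)
residue 2: A codons sorted = GCA,GCC,GCG,GCU -> pick first = GCA
residue 3: L codons sorted = CUA,CUC,CUG,CUU,UUA,UUG -> pick first = CUA
residue 4: M -> AUG (only codon)
residue 5: V codons sorted = GUA,GUC,GUG,GUU -> pick first = GUA
residue 6: I codons sorted = AUA,AUC,AUU -> pick first = AUA
residue 7: E codons sorted = GAA,GAG -> pick first = GAA
residue 8: T codons sorted = ACA,ACC,ACG,ACU -> pick first = ACA
residue 9: D codons sorted = GAC,GAU -> pick first = GAC
residue 10: A codons sorted = GCA,GCC,GCG,GCU -> pick first = GCA
terminator: stop codons sorted = UAA,UAG,UGA -> pick first = UAA

Answer: mRNA: AUGGCACUAAUGGUAAUAGAAACAGACGCAUAA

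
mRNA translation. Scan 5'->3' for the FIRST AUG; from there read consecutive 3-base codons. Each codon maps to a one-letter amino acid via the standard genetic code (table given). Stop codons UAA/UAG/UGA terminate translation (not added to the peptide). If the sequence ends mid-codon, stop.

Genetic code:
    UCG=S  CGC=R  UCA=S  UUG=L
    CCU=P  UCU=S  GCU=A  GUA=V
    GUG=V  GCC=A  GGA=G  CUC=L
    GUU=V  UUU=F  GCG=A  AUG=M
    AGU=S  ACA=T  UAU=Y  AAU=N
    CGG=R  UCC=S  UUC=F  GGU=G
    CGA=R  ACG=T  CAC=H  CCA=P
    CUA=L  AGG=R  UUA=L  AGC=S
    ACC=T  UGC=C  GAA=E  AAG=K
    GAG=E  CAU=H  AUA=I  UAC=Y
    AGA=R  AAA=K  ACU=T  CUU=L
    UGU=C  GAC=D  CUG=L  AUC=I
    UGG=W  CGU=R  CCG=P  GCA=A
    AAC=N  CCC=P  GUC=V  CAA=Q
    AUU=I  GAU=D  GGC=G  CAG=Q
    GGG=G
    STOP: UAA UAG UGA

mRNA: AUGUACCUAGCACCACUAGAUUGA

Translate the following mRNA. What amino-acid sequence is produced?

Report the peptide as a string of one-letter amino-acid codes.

start AUG at pos 0
pos 0: AUG -> M; peptide=M
pos 3: UAC -> Y; peptide=MY
pos 6: CUA -> L; peptide=MYL
pos 9: GCA -> A; peptide=MYLA
pos 12: CCA -> P; peptide=MYLAP
pos 15: CUA -> L; peptide=MYLAPL
pos 18: GAU -> D; peptide=MYLAPLD
pos 21: UGA -> STOP

Answer: MYLAPLD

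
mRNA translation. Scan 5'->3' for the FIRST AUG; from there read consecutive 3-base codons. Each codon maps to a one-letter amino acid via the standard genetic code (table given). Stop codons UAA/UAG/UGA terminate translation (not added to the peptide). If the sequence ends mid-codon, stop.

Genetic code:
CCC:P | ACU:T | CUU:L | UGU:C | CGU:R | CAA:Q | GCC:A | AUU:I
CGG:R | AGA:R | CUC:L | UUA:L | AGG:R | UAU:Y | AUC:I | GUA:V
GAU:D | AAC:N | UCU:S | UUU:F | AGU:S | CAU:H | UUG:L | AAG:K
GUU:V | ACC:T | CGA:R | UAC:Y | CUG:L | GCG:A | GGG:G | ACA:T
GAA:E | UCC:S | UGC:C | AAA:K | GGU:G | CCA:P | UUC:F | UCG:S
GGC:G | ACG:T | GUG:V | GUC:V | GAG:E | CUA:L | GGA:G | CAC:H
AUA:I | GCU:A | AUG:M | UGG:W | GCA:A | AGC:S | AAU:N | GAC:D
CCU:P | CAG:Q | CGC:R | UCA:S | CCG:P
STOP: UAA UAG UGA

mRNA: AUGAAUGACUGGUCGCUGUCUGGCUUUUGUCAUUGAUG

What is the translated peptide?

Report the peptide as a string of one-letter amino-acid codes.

Answer: MNDWSLSGFCH

Derivation:
start AUG at pos 0
pos 0: AUG -> M; peptide=M
pos 3: AAU -> N; peptide=MN
pos 6: GAC -> D; peptide=MND
pos 9: UGG -> W; peptide=MNDW
pos 12: UCG -> S; peptide=MNDWS
pos 15: CUG -> L; peptide=MNDWSL
pos 18: UCU -> S; peptide=MNDWSLS
pos 21: GGC -> G; peptide=MNDWSLSG
pos 24: UUU -> F; peptide=MNDWSLSGF
pos 27: UGU -> C; peptide=MNDWSLSGFC
pos 30: CAU -> H; peptide=MNDWSLSGFCH
pos 33: UGA -> STOP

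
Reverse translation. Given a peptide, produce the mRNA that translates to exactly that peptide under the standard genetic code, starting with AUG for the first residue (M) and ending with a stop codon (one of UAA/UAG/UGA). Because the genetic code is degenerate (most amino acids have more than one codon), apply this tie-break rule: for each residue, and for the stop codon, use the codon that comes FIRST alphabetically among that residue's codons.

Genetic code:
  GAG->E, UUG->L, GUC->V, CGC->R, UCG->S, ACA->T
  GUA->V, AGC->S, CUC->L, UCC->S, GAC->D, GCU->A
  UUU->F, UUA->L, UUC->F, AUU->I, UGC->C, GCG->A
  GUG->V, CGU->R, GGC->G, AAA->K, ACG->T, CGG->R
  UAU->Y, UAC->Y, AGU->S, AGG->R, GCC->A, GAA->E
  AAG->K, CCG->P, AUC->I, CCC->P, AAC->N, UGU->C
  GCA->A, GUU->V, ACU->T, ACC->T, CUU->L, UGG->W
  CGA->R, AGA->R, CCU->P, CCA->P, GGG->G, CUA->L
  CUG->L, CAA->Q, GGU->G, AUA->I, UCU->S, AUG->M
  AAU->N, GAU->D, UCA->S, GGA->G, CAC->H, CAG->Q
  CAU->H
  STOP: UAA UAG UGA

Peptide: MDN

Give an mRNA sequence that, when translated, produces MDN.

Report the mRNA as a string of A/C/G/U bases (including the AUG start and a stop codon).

residue 1: M -> AUG (start codon)
residue 2: D codons sorted = GAC,GAU -> pick first = GAC
residue 3: N codons sorted = AAC,AAU -> pick first = AAC
terminator: stop codons sorted = UAA,UAG,UGA -> pick first = UAA

Answer: mRNA: AUGGACAACUAA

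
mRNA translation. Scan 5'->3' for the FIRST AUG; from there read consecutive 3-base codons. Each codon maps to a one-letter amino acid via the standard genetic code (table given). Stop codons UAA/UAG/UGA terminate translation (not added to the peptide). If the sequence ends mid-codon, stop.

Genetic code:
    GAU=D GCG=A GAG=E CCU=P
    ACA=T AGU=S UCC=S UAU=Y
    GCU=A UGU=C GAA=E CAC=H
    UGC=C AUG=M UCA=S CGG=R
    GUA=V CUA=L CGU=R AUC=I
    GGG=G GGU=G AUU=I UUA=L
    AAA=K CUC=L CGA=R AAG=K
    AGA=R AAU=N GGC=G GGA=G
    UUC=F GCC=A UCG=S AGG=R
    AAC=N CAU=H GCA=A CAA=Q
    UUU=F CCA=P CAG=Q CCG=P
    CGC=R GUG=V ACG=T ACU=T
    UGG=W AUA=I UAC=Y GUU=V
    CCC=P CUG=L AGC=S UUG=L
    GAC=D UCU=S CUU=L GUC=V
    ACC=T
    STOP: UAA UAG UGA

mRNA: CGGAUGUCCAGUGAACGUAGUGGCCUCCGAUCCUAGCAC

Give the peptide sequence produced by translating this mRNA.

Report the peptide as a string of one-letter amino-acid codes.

start AUG at pos 3
pos 3: AUG -> M; peptide=M
pos 6: UCC -> S; peptide=MS
pos 9: AGU -> S; peptide=MSS
pos 12: GAA -> E; peptide=MSSE
pos 15: CGU -> R; peptide=MSSER
pos 18: AGU -> S; peptide=MSSERS
pos 21: GGC -> G; peptide=MSSERSG
pos 24: CUC -> L; peptide=MSSERSGL
pos 27: CGA -> R; peptide=MSSERSGLR
pos 30: UCC -> S; peptide=MSSERSGLRS
pos 33: UAG -> STOP

Answer: MSSERSGLRS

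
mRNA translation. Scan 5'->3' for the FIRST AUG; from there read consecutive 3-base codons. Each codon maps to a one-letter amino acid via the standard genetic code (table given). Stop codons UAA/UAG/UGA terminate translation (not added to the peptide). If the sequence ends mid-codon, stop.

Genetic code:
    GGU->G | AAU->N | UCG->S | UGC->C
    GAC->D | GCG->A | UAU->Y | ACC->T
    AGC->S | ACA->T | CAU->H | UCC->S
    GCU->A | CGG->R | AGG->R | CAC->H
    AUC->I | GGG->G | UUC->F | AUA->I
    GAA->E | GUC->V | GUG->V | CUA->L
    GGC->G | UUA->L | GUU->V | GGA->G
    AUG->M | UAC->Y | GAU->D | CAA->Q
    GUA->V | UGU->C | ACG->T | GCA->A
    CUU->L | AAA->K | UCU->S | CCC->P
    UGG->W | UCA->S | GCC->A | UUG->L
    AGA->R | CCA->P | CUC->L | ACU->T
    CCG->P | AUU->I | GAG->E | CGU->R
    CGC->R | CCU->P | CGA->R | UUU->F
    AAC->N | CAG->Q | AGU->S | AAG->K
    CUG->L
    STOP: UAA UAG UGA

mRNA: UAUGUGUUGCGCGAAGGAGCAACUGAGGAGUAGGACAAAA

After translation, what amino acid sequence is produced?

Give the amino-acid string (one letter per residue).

Answer: MCCAKEQLRSRTK

Derivation:
start AUG at pos 1
pos 1: AUG -> M; peptide=M
pos 4: UGU -> C; peptide=MC
pos 7: UGC -> C; peptide=MCC
pos 10: GCG -> A; peptide=MCCA
pos 13: AAG -> K; peptide=MCCAK
pos 16: GAG -> E; peptide=MCCAKE
pos 19: CAA -> Q; peptide=MCCAKEQ
pos 22: CUG -> L; peptide=MCCAKEQL
pos 25: AGG -> R; peptide=MCCAKEQLR
pos 28: AGU -> S; peptide=MCCAKEQLRS
pos 31: AGG -> R; peptide=MCCAKEQLRSR
pos 34: ACA -> T; peptide=MCCAKEQLRSRT
pos 37: AAA -> K; peptide=MCCAKEQLRSRTK
pos 40: only 0 nt remain (<3), stop (end of mRNA)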